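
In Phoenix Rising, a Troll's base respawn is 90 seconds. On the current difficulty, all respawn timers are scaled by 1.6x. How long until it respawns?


Respawn time = base * multiplier
= 90 * 1.6
= 144.0 seconds

144.0 seconds


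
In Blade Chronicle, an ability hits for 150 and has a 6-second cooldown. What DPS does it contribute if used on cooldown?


DPS = damage / cooldown
= 150 / 6
= 25.00

25.00 DPS


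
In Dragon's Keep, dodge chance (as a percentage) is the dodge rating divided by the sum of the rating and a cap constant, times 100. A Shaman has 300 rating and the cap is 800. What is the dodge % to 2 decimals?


dodge% = 300 / (300 + 800) * 100
= 300 / 1100 * 100
= 0.272727 * 100
= 27.27%

27.27%


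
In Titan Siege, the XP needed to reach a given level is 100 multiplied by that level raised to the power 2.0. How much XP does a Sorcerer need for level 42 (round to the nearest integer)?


XP = 100 * level^2.0
Substitute level = 42:
XP = 100 * 42^2.0
= 100 * 1764.0
= 176400

176400 XP


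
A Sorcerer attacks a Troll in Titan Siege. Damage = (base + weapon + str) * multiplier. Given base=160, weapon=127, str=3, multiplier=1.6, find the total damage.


Sum base + weapon + str = 160 + 127 + 3 = 290
Multiply by 1.6:
290 * 1.6 = 464.0

464.0 damage


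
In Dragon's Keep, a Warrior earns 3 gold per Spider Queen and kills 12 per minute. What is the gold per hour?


Gold per minute = 3 * 12 = 36
Gold per hour = 36 * 60 = 2160

2160 gold/hour


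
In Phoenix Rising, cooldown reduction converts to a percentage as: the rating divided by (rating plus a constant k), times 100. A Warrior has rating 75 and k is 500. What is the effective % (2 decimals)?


effective% = rating / (rating + k) * 100
= 75 / (75 + 500) * 100
= 75 / 575 * 100
= 0.130435 * 100
= 13.04%

13.04%


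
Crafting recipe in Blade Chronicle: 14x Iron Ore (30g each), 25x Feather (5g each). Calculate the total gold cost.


Cost breakdown:
  Iron Ore: 14 * 30 = 420
  Feather: 25 * 5 = 125
Total = 420 + 125 = 545

545 gold


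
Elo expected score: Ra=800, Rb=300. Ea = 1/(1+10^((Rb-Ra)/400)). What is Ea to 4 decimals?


Elo expected score: Ea = 1/(1 + 10^((Rb-Ra)/400))
Rb - Ra = 300 - 800 = -500
(Rb-Ra)/400 = -500/400 = -1.25
10^-1.25 = 0.056234
Ea = 1/(1 + 0.056234) = 1/1.056234 = 0.9468

0.9468


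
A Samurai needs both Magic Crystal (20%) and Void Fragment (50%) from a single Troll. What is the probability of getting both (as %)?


For independent events, P(both) = P(A) * P(B)
= 20% * 50%
= 1000 / 100 %
= 10.0%

10.0%


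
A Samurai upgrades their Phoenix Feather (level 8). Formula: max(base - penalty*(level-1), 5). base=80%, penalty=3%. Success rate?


raw_rate = 80 - 3 * (8 - 1)
= 80 - 3 * 7
= 80 - 21
= 59
Apply floor: max(59, 5) = 59%

59%


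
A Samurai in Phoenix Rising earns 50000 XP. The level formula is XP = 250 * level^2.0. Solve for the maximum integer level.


XP = 250 * level^2.0, so level = (XP / 250)^(1/2.0)
= (50000 / 250)^(1/2.0)
= 200.0^0.5
= 14.1421
Floor: level = 14

level 14


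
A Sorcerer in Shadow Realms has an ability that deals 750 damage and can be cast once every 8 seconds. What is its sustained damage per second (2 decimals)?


DPS = damage / cooldown
= 750 / 8
= 93.75

93.75 DPS


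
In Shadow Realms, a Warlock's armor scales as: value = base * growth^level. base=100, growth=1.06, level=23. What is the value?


value = base * growth^level
= 100 * 1.06^23
= 100 * 3.8197497
= 381.97

381.97 armor


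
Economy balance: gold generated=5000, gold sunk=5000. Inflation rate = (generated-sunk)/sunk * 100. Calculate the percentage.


Net gold = 5000 - 5000 = 0
Inflation rate = net / sunk * 100 = 0 / 5000 * 100
= 0.0 * 100
= 0.00%

0.00%


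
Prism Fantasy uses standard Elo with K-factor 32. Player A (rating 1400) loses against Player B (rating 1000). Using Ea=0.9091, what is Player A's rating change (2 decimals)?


Elo update: delta = K * (S - Ea), where S = 0 (loses)
S - Ea = 0 - 0.9091 = -0.9091
Rating change = 32 * -0.9091
= -29.09

-29.09 rating points


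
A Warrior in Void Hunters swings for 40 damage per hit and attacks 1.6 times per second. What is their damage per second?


DPS = damage * attack_speed
= 40 * 1.6
= 64.0

64.0 DPS


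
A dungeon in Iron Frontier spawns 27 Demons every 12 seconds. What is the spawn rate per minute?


Spawns per minute = count * (60 / interval)
= 27 * (60 / 12)
= 27 * 5.0
= 135.0

135.0 per minute


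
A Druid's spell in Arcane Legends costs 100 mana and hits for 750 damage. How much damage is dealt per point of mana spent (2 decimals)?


Efficiency = damage / mana
= 750 / 100
= 7.50

7.50 dmg/mana


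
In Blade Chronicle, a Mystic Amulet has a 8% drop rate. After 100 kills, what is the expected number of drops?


Expected drops = kills * (drop_rate / 100)
= 100 * (8 / 100)
= 100 * 0.08
= 8.0

8.0 drops


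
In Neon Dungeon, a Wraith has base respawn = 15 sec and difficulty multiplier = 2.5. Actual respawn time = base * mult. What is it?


Respawn time = base * multiplier
= 15 * 2.5
= 37.5 seconds

37.5 seconds


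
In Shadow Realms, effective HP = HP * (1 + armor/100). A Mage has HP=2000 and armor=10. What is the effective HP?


EHP = 2000 * (1 + 10/100)
= 2000 * (1 + 0.1)
= 2000 * 1.1
= 2200.0

2200.0 EHP


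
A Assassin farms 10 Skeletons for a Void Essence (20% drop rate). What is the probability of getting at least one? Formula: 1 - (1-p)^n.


P(at least one) = 1 - P(none) = 1 - (1-p)^n
p = 20/100 = 0.2
1 - p = 0.8
(1 - p)^10 = 0.8^10 = 0.107374
P(at least one) = 1 - 0.107374 = 0.8926

0.8926


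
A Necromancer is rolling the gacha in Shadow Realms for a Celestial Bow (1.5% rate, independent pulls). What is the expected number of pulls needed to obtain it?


Expected pulls for a geometric distribution = 1/p = 100 / rate%
= 100 / 1.5
= 66.67

66.67 pulls


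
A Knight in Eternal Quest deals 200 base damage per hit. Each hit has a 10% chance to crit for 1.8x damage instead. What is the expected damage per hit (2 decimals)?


E[dmg] = base * (1 + crit_chance * (crit_mult - 1))
cc as decimal = 10/100 = 0.1
cm - 1 = 1.8 - 1 = 0.8
Bonus factor = 0.1 * 0.8 = 0.08
Total multiplier = 1 + 0.08 = 1.08
Expected damage = 200 * 1.08 = 216.00

216.00 damage


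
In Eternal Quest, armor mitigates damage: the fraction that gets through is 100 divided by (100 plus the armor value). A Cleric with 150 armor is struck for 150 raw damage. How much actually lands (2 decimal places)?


actual = 150 * 100 / (100 + 150)
= 150 * 100 / 250
= 15000 / 250
= 60.00

60.00 damage


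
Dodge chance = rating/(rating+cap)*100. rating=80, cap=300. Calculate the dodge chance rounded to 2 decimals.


dodge% = 80 / (80 + 300) * 100
= 80 / 380 * 100
= 0.210526 * 100
= 21.05%

21.05%


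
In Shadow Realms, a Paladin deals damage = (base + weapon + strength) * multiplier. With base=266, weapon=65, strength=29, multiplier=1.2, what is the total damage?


Sum base + weapon + str = 266 + 65 + 29 = 360
Multiply by 1.2:
360 * 1.2 = 432.0

432.0 damage


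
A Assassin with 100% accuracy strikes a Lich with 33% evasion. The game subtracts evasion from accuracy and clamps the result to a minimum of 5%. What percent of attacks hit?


accuracy - evasion = 100 - 33 = 67
Apply floor: max(67, 5) = 67
Hit chance = 67%

67%


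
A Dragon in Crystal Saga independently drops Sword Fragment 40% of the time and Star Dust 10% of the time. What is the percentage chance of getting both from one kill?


For independent events, P(both) = P(A) * P(B)
= 40% * 10%
= 400 / 100 %
= 4.0%

4.0%


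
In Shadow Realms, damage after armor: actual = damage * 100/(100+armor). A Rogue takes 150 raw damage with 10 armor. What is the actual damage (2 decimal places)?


actual = 150 * 100 / (100 + 10)
= 150 * 100 / 110
= 15000 / 110
= 136.36

136.36 damage


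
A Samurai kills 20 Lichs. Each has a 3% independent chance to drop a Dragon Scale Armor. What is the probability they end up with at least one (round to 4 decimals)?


P(at least one) = 1 - P(none) = 1 - (1-p)^n
p = 3/100 = 0.03
1 - p = 0.97
(1 - p)^20 = 0.97^20 = 0.543794
P(at least one) = 1 - 0.543794 = 0.4562

0.4562


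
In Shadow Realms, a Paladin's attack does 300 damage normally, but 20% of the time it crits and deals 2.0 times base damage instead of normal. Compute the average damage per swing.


E[dmg] = base * (1 + crit_chance * (crit_mult - 1))
cc as decimal = 20/100 = 0.2
cm - 1 = 2.0 - 1 = 1.0
Bonus factor = 0.2 * 1.0 = 0.2
Total multiplier = 1 + 0.2 = 1.2
Expected damage = 300 * 1.2 = 360.00

360.00 damage


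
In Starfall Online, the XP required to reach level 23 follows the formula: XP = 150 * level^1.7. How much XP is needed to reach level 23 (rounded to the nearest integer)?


XP = 150 * level^1.7
Substitute level = 23:
XP = 150 * 23^1.7
= 150 * 206.5082
= 30976

30976 XP


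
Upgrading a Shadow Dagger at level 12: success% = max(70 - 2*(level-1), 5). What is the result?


raw_rate = 70 - 2 * (12 - 1)
= 70 - 2 * 11
= 70 - 22
= 48
Apply floor: max(48, 5) = 48%

48%


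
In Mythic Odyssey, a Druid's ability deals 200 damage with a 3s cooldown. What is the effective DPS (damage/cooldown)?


DPS = damage / cooldown
= 200 / 3
= 66.67

66.67 DPS


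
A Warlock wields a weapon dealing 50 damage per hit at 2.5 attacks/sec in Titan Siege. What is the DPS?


DPS = damage * attack_speed
= 50 * 2.5
= 125.0

125.0 DPS


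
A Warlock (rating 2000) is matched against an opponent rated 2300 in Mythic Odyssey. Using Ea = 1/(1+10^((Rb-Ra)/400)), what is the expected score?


Elo expected score: Ea = 1/(1 + 10^((Rb-Ra)/400))
Rb - Ra = 2300 - 2000 = 300
(Rb-Ra)/400 = 300/400 = 0.75
10^0.75 = 5.623413
Ea = 1/(1 + 5.623413) = 1/6.623413 = 0.1510

0.1510


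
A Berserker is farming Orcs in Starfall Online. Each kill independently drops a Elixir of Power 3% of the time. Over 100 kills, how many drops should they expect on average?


Expected drops = kills * (drop_rate / 100)
= 100 * (3 / 100)
= 100 * 0.03
= 3.0

3.0 drops


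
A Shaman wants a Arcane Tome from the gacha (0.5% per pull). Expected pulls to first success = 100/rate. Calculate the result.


Expected pulls for a geometric distribution = 1/p = 100 / rate%
= 100 / 0.5
= 200.0

200.0 pulls


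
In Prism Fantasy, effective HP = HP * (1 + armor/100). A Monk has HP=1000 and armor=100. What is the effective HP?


EHP = 1000 * (1 + 100/100)
= 1000 * (1 + 1.0)
= 1000 * 2.0
= 2000.0

2000.0 EHP


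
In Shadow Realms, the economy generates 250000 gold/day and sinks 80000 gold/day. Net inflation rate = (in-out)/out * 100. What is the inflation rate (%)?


Net gold = 250000 - 80000 = 170000
Inflation rate = net / sunk * 100 = 170000 / 80000 * 100
= 2.125 * 100
= 212.50%

212.50%


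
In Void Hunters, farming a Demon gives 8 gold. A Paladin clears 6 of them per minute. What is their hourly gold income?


Gold per minute = 8 * 6 = 48
Gold per hour = 48 * 60 = 2880

2880 gold/hour


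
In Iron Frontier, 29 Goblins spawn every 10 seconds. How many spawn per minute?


Spawns per minute = count * (60 / interval)
= 29 * (60 / 10)
= 29 * 6.0
= 174.0

174.0 per minute


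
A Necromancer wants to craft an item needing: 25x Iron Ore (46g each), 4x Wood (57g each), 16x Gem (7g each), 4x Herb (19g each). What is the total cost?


Cost breakdown:
  Iron Ore: 25 * 46 = 1150
  Wood: 4 * 57 = 228
  Gem: 16 * 7 = 112
  Herb: 4 * 19 = 76
Total = 1150 + 228 + 112 + 76 = 1566

1566 gold


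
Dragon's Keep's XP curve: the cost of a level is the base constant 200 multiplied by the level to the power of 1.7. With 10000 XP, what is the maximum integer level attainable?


XP = 200 * level^1.7, so level = (XP / 200)^(1/1.7)
= (10000 / 200)^(1/1.7)
= 50.0^0.5882
= 9.9861
Floor: level = 9

level 9


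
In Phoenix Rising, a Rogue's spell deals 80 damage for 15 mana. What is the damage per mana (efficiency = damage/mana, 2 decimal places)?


Efficiency = damage / mana
= 80 / 15
= 5.33

5.33 dmg/mana


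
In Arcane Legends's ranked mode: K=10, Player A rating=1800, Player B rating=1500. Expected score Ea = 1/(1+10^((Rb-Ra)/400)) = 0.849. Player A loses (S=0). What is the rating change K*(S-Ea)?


Elo update: delta = K * (S - Ea), where S = 0 (loses)
S - Ea = 0 - 0.849 = -0.849
Rating change = 10 * -0.849
= -8.49

-8.49 rating points


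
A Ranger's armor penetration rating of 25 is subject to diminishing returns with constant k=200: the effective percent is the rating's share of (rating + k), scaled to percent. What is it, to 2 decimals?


effective% = rating / (rating + k) * 100
= 25 / (25 + 200) * 100
= 25 / 225 * 100
= 0.111111 * 100
= 11.11%

11.11%


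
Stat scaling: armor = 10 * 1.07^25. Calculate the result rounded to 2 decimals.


value = base * growth^level
= 10 * 1.07^25
= 10 * 5.427433
= 54.27

54.27 armor


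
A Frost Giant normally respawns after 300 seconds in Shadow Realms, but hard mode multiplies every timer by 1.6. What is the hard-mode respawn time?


Respawn time = base * multiplier
= 300 * 1.6
= 480.0 seconds

480.0 seconds


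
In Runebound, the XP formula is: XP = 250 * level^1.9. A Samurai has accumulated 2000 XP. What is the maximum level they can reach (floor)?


XP = 250 * level^1.9, so level = (XP / 250)^(1/1.9)
= (2000 / 250)^(1/1.9)
= 8.0^0.5263
= 2.9875
Floor: level = 2

level 2


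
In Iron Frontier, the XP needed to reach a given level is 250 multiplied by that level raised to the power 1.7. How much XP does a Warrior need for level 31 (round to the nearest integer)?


XP = 250 * level^1.7
Substitute level = 31:
XP = 250 * 31^1.7
= 250 * 343.0164
= 85754

85754 XP


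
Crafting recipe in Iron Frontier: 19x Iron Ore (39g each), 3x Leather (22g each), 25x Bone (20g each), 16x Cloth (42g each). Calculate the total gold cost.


Cost breakdown:
  Iron Ore: 19 * 39 = 741
  Leather: 3 * 22 = 66
  Bone: 25 * 20 = 500
  Cloth: 16 * 42 = 672
Total = 741 + 66 + 500 + 672 = 1979

1979 gold


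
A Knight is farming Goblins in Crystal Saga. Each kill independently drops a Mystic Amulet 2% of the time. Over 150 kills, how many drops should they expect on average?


Expected drops = kills * (drop_rate / 100)
= 150 * (2 / 100)
= 150 * 0.02
= 3.0

3.0 drops


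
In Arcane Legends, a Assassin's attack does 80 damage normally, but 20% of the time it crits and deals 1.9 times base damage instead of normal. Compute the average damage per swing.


E[dmg] = base * (1 + crit_chance * (crit_mult - 1))
cc as decimal = 20/100 = 0.2
cm - 1 = 1.9 - 1 = 0.9
Bonus factor = 0.2 * 0.9 = 0.18
Total multiplier = 1 + 0.18 = 1.18
Expected damage = 80 * 1.18 = 94.40

94.40 damage


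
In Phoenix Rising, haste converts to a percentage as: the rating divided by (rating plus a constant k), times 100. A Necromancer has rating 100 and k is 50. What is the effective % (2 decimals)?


effective% = rating / (rating + k) * 100
= 100 / (100 + 50) * 100
= 100 / 150 * 100
= 0.666667 * 100
= 66.67%

66.67%


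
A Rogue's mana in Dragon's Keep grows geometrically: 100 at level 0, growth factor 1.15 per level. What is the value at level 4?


value = base * growth^level
= 100 * 1.15^4
= 100 * 1.749006
= 174.90

174.90 mana


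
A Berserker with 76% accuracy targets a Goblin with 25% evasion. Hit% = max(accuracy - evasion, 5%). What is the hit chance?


accuracy - evasion = 76 - 25 = 51
Apply floor: max(51, 5) = 51
Hit chance = 51%

51%


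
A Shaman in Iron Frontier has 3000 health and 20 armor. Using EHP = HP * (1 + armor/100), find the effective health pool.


EHP = 3000 * (1 + 20/100)
= 3000 * (1 + 0.2)
= 3000 * 1.2
= 3600.0

3600.0 EHP


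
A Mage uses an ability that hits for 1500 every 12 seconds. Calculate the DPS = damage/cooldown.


DPS = damage / cooldown
= 1500 / 12
= 125.00

125.00 DPS


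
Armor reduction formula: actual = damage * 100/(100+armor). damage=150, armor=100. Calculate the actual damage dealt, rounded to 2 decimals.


actual = 150 * 100 / (100 + 100)
= 150 * 100 / 200
= 15000 / 200
= 75.00

75.00 damage


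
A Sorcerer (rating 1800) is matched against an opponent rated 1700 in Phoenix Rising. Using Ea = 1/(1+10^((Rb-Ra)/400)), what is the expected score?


Elo expected score: Ea = 1/(1 + 10^((Rb-Ra)/400))
Rb - Ra = 1700 - 1800 = -100
(Rb-Ra)/400 = -100/400 = -0.25
10^-0.25 = 0.562341
Ea = 1/(1 + 0.562341) = 1/1.562341 = 0.6401

0.6401


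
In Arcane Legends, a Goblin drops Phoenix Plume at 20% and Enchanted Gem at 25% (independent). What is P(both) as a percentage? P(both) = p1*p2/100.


For independent events, P(both) = P(A) * P(B)
= 20% * 25%
= 500 / 100 %
= 5.0%

5.0%


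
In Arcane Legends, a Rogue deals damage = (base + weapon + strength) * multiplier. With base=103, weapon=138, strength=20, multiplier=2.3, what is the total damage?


Sum base + weapon + str = 103 + 138 + 20 = 261
Multiply by 2.3:
261 * 2.3 = 600.3

600.3 damage


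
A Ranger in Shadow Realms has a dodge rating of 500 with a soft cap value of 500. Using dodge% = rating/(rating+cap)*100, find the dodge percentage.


dodge% = 500 / (500 + 500) * 100
= 500 / 1000 * 100
= 0.5 * 100
= 50.00%

50.00%


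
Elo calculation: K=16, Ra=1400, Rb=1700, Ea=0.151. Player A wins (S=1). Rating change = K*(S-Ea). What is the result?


Elo update: delta = K * (S - Ea), where S = 1 (wins)
S - Ea = 1 - 0.151 = 0.849
Rating change = 16 * 0.849
= 13.58

13.58 rating points


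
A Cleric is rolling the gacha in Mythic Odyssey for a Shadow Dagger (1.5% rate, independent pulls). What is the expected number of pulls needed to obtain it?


Expected pulls for a geometric distribution = 1/p = 100 / rate%
= 100 / 1.5
= 66.67

66.67 pulls


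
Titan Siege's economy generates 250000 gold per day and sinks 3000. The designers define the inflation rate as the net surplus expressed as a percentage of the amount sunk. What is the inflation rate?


Net gold = 250000 - 3000 = 247000
Inflation rate = net / sunk * 100 = 247000 / 3000 * 100
= 82.333333 * 100
= 8233.33%

8233.33%


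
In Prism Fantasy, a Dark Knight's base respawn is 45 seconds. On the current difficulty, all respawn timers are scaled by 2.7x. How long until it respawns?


Respawn time = base * multiplier
= 45 * 2.7
= 121.5 seconds

121.5 seconds


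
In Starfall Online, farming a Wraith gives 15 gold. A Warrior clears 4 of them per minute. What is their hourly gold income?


Gold per minute = 15 * 4 = 60
Gold per hour = 60 * 60 = 3600

3600 gold/hour


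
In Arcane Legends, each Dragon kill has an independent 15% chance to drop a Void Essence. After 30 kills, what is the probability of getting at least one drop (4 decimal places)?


P(at least one) = 1 - P(none) = 1 - (1-p)^n
p = 15/100 = 0.15
1 - p = 0.85
(1 - p)^30 = 0.85^30 = 0.007631
P(at least one) = 1 - 0.007631 = 0.9924

0.9924


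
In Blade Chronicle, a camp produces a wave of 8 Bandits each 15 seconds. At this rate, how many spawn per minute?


Spawns per minute = count * (60 / interval)
= 8 * (60 / 15)
= 8 * 4.0
= 32.0

32.0 per minute


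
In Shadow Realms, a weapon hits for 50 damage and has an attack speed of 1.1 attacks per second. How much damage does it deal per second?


DPS = damage * attack_speed
= 50 * 1.1
= 55.0

55.0 DPS


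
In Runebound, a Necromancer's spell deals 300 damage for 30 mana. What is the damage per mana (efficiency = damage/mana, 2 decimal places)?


Efficiency = damage / mana
= 300 / 30
= 10.00

10.00 dmg/mana


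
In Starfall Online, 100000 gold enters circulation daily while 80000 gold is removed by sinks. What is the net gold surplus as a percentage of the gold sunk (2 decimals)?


Net gold = 100000 - 80000 = 20000
Inflation rate = net / sunk * 100 = 20000 / 80000 * 100
= 0.25 * 100
= 25.00%

25.00%


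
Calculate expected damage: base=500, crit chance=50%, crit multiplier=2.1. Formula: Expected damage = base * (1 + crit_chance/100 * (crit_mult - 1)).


E[dmg] = base * (1 + crit_chance * (crit_mult - 1))
cc as decimal = 50/100 = 0.5
cm - 1 = 2.1 - 1 = 1.1
Bonus factor = 0.5 * 1.1 = 0.55
Total multiplier = 1 + 0.55 = 1.55
Expected damage = 500 * 1.55 = 775.00

775.00 damage


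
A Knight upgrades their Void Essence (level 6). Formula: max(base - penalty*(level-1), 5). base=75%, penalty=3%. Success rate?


raw_rate = 75 - 3 * (6 - 1)
= 75 - 3 * 5
= 75 - 15
= 60
Apply floor: max(60, 5) = 60%

60%


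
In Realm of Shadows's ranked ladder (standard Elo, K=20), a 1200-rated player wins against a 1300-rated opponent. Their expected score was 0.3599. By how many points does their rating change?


Elo update: delta = K * (S - Ea), where S = 1 (wins)
S - Ea = 1 - 0.3599 = 0.6401
Rating change = 20 * 0.6401
= 12.80

12.80 rating points


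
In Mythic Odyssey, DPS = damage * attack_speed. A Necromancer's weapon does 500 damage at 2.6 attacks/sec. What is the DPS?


DPS = damage * attack_speed
= 500 * 2.6
= 1300.0

1300.0 DPS


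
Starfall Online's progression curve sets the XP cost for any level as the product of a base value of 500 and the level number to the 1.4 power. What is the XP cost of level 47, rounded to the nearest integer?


XP = 500 * level^1.4
Substitute level = 47:
XP = 500 * 47^1.4
= 500 * 219.2487
= 109624

109624 XP


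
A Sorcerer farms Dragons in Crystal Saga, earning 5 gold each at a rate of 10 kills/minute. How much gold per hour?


Gold per minute = 5 * 10 = 50
Gold per hour = 50 * 60 = 3000

3000 gold/hour


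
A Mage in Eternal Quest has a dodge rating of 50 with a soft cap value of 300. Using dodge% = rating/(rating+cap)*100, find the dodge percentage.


dodge% = 50 / (50 + 300) * 100
= 50 / 350 * 100
= 0.142857 * 100
= 14.29%

14.29%


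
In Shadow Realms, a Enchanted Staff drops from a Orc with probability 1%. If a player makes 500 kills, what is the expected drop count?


Expected drops = kills * (drop_rate / 100)
= 500 * (1 / 100)
= 500 * 0.01
= 5.0

5.0 drops


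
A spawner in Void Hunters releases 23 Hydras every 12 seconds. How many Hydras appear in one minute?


Spawns per minute = count * (60 / interval)
= 23 * (60 / 12)
= 23 * 5.0
= 115.0

115.0 per minute


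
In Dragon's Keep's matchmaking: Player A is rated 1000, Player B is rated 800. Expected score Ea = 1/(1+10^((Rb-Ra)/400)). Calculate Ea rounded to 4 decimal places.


Elo expected score: Ea = 1/(1 + 10^((Rb-Ra)/400))
Rb - Ra = 800 - 1000 = -200
(Rb-Ra)/400 = -200/400 = -0.5
10^-0.5 = 0.316228
Ea = 1/(1 + 0.316228) = 1/1.316228 = 0.7597

0.7597


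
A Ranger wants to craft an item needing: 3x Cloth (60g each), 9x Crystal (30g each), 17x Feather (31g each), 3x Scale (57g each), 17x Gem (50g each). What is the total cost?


Cost breakdown:
  Cloth: 3 * 60 = 180
  Crystal: 9 * 30 = 270
  Feather: 17 * 31 = 527
  Scale: 3 * 57 = 171
  Gem: 17 * 50 = 850
Total = 180 + 270 + 527 + 171 + 850 = 1998

1998 gold


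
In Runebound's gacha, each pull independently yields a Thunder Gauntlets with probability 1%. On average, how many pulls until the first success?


Expected pulls for a geometric distribution = 1/p = 100 / rate%
= 100 / 1
= 100.0

100.0 pulls


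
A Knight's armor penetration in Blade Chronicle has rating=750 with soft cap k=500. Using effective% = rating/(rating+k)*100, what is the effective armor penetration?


effective% = rating / (rating + k) * 100
= 750 / (750 + 500) * 100
= 750 / 1250 * 100
= 0.6 * 100
= 60.00%

60.00%


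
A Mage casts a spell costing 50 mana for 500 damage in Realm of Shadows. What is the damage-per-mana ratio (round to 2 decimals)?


Efficiency = damage / mana
= 500 / 50
= 10.00

10.00 dmg/mana


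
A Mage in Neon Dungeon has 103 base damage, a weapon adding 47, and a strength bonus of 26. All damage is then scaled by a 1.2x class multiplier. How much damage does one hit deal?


Sum base + weapon + str = 103 + 47 + 26 = 176
Multiply by 1.2:
176 * 1.2 = 211.2

211.2 damage


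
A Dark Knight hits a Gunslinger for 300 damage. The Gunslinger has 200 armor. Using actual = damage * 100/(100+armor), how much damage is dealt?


actual = 300 * 100 / (100 + 200)
= 300 * 100 / 300
= 30000 / 300
= 100.00

100.00 damage


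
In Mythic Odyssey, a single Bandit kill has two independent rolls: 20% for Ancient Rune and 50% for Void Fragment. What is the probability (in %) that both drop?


For independent events, P(both) = P(A) * P(B)
= 20% * 50%
= 1000 / 100 %
= 10.0%

10.0%


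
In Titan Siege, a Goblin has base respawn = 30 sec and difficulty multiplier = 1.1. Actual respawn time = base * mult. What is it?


Respawn time = base * multiplier
= 30 * 1.1
= 33.0 seconds

33.0 seconds


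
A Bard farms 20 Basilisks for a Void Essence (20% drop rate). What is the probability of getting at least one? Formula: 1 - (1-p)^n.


P(at least one) = 1 - P(none) = 1 - (1-p)^n
p = 20/100 = 0.2
1 - p = 0.8
(1 - p)^20 = 0.8^20 = 0.011529
P(at least one) = 1 - 0.011529 = 0.9885

0.9885


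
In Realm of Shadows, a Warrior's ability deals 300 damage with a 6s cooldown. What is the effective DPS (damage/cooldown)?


DPS = damage / cooldown
= 300 / 6
= 50.00

50.00 DPS


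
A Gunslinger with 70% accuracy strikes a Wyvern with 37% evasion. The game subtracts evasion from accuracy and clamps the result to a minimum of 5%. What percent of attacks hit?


accuracy - evasion = 70 - 37 = 33
Apply floor: max(33, 5) = 33
Hit chance = 33%

33%


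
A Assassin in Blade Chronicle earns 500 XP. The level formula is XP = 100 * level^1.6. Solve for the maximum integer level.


XP = 100 * level^1.6, so level = (XP / 100)^(1/1.6)
= (500 / 100)^(1/1.6)
= 5.0^0.625
= 2.7344
Floor: level = 2

level 2


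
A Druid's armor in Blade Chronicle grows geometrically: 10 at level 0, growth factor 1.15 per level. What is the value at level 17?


value = base * growth^level
= 10 * 1.15^17
= 10 * 10.761264
= 107.61

107.61 armor


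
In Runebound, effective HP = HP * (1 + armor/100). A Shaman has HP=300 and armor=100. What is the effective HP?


EHP = 300 * (1 + 100/100)
= 300 * (1 + 1.0)
= 300 * 2.0
= 600.0

600.0 EHP


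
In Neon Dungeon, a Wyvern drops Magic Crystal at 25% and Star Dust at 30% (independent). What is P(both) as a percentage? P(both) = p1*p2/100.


For independent events, P(both) = P(A) * P(B)
= 25% * 30%
= 750 / 100 %
= 7.5%

7.5%


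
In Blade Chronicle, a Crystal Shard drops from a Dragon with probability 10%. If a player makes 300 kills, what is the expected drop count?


Expected drops = kills * (drop_rate / 100)
= 300 * (10 / 100)
= 300 * 0.1
= 30.0

30.0 drops


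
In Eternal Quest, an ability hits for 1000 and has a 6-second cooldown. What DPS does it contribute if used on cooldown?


DPS = damage / cooldown
= 1000 / 6
= 166.67

166.67 DPS


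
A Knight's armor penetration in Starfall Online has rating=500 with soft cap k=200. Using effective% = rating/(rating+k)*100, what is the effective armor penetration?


effective% = rating / (rating + k) * 100
= 500 / (500 + 200) * 100
= 500 / 700 * 100
= 0.714286 * 100
= 71.43%

71.43%


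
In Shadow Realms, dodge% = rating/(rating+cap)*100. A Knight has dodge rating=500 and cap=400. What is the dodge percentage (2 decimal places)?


dodge% = 500 / (500 + 400) * 100
= 500 / 900 * 100
= 0.555556 * 100
= 55.56%

55.56%


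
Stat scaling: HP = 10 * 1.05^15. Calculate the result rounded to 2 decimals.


value = base * growth^level
= 10 * 1.05^15
= 10 * 2.078928
= 20.79

20.79 HP


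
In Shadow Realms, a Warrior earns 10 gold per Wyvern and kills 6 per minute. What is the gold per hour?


Gold per minute = 10 * 6 = 60
Gold per hour = 60 * 60 = 3600

3600 gold/hour


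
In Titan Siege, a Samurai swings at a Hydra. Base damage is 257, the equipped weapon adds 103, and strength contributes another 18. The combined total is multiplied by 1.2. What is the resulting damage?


Sum base + weapon + str = 257 + 103 + 18 = 378
Multiply by 1.2:
378 * 1.2 = 453.6

453.6 damage


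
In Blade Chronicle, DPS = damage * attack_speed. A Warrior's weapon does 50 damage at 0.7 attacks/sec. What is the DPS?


DPS = damage * attack_speed
= 50 * 0.7
= 35.0

35.0 DPS


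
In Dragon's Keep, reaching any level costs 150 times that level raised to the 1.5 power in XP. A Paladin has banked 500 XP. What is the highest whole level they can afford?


XP = 150 * level^1.5, so level = (XP / 150)^(1/1.5)
= (500 / 150)^(1/1.5)
= 3.3333^0.6667
= 2.2314
Floor: level = 2

level 2


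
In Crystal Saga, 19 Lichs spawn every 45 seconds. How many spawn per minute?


Spawns per minute = count * (60 / interval)
= 19 * (60 / 45)
= 19 * 1.3333
= 25.33

25.33 per minute


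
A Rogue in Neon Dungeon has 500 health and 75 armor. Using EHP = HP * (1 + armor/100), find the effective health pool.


EHP = 500 * (1 + 75/100)
= 500 * (1 + 0.75)
= 500 * 1.75
= 875.0

875.0 EHP


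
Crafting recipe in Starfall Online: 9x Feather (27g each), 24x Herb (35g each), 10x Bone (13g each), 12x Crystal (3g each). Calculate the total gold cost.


Cost breakdown:
  Feather: 9 * 27 = 243
  Herb: 24 * 35 = 840
  Bone: 10 * 13 = 130
  Crystal: 12 * 3 = 36
Total = 243 + 840 + 130 + 36 = 1249

1249 gold


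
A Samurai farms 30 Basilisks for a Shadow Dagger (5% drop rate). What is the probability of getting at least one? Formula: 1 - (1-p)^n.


P(at least one) = 1 - P(none) = 1 - (1-p)^n
p = 5/100 = 0.05
1 - p = 0.95
(1 - p)^30 = 0.95^30 = 0.214639
P(at least one) = 1 - 0.214639 = 0.7854

0.7854


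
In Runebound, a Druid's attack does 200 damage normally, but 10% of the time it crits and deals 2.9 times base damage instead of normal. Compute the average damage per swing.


E[dmg] = base * (1 + crit_chance * (crit_mult - 1))
cc as decimal = 10/100 = 0.1
cm - 1 = 2.9 - 1 = 1.9
Bonus factor = 0.1 * 1.9 = 0.19
Total multiplier = 1 + 0.19 = 1.19
Expected damage = 200 * 1.19 = 238.00

238.00 damage


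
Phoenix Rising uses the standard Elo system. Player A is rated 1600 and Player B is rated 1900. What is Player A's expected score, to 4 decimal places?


Elo expected score: Ea = 1/(1 + 10^((Rb-Ra)/400))
Rb - Ra = 1900 - 1600 = 300
(Rb-Ra)/400 = 300/400 = 0.75
10^0.75 = 5.623413
Ea = 1/(1 + 5.623413) = 1/6.623413 = 0.1510

0.1510


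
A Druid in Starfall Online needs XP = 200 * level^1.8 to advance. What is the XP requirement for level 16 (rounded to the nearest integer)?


XP = 200 * level^1.8
Substitute level = 16:
XP = 200 * 16^1.8
= 200 * 147.0334
= 29407

29407 XP


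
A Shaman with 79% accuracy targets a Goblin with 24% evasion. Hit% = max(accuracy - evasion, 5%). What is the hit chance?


accuracy - evasion = 79 - 24 = 55
Apply floor: max(55, 5) = 55
Hit chance = 55%

55%


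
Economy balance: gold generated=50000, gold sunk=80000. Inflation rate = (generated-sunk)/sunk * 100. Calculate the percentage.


Net gold = 50000 - 80000 = -30000
Inflation rate = net / sunk * 100 = -30000 / 80000 * 100
= -0.375 * 100
= -37.50%

-37.50%


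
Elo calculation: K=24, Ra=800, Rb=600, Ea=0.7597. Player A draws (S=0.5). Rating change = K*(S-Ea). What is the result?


Elo update: delta = K * (S - Ea), where S = 0.5 (draws)
S - Ea = 0.5 - 0.7597 = -0.2597
Rating change = 24 * -0.2597
= -6.23

-6.23 rating points


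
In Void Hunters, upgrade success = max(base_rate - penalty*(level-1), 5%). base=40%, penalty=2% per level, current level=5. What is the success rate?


raw_rate = 40 - 2 * (5 - 1)
= 40 - 2 * 4
= 40 - 8
= 32
Apply floor: max(32, 5) = 32%

32%


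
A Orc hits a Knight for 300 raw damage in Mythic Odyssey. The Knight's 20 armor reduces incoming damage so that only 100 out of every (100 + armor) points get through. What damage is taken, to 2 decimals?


actual = 300 * 100 / (100 + 20)
= 300 * 100 / 120
= 30000 / 120
= 250.00

250.00 damage


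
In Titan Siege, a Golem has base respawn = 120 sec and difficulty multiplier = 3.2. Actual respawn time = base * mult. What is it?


Respawn time = base * multiplier
= 120 * 3.2
= 384.0 seconds

384.0 seconds


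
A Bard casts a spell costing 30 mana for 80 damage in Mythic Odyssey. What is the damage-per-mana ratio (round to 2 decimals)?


Efficiency = damage / mana
= 80 / 30
= 2.67

2.67 dmg/mana


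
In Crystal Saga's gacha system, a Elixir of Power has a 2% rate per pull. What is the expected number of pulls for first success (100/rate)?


Expected pulls for a geometric distribution = 1/p = 100 / rate%
= 100 / 2
= 50.0

50.0 pulls


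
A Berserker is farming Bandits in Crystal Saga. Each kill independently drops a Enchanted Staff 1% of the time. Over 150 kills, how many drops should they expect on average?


Expected drops = kills * (drop_rate / 100)
= 150 * (1 / 100)
= 150 * 0.01
= 1.5

1.5 drops


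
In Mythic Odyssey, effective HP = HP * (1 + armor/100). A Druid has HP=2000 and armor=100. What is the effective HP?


EHP = 2000 * (1 + 100/100)
= 2000 * (1 + 1.0)
= 2000 * 2.0
= 4000.0

4000.0 EHP


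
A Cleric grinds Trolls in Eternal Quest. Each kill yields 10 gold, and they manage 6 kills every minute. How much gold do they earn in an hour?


Gold per minute = 10 * 6 = 60
Gold per hour = 60 * 60 = 3600

3600 gold/hour


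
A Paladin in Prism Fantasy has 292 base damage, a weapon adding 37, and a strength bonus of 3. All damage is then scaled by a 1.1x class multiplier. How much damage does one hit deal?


Sum base + weapon + str = 292 + 37 + 3 = 332
Multiply by 1.1:
332 * 1.1 = 365.2

365.2 damage


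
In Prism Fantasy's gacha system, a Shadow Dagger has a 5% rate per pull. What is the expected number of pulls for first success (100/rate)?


Expected pulls for a geometric distribution = 1/p = 100 / rate%
= 100 / 5
= 20.0

20.0 pulls


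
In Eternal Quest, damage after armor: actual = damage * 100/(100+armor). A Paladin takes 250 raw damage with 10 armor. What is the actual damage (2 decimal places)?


actual = 250 * 100 / (100 + 10)
= 250 * 100 / 110
= 25000 / 110
= 227.27

227.27 damage


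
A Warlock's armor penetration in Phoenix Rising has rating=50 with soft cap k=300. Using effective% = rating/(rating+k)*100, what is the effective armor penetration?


effective% = rating / (rating + k) * 100
= 50 / (50 + 300) * 100
= 50 / 350 * 100
= 0.142857 * 100
= 14.29%

14.29%


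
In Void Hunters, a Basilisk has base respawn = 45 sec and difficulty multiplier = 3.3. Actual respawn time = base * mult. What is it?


Respawn time = base * multiplier
= 45 * 3.3
= 148.5 seconds

148.5 seconds


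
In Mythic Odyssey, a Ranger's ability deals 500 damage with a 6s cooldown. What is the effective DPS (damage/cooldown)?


DPS = damage / cooldown
= 500 / 6
= 83.33

83.33 DPS


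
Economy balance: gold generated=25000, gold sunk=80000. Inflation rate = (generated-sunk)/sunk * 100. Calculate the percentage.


Net gold = 25000 - 80000 = -55000
Inflation rate = net / sunk * 100 = -55000 / 80000 * 100
= -0.6875 * 100
= -68.75%

-68.75%


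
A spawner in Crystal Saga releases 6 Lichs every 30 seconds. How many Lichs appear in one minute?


Spawns per minute = count * (60 / interval)
= 6 * (60 / 30)
= 6 * 2.0
= 12.0

12.0 per minute


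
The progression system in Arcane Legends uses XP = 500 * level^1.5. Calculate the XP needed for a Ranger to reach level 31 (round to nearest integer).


XP = 500 * level^1.5
Substitute level = 31:
XP = 500 * 31^1.5
= 500 * 172.6007
= 86300

86300 XP


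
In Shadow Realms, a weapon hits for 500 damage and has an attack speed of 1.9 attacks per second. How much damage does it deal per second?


DPS = damage * attack_speed
= 500 * 1.9
= 950.0

950.0 DPS


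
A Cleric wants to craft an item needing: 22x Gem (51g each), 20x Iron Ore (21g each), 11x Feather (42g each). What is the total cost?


Cost breakdown:
  Gem: 22 * 51 = 1122
  Iron Ore: 20 * 21 = 420
  Feather: 11 * 42 = 462
Total = 1122 + 420 + 462 = 2004

2004 gold


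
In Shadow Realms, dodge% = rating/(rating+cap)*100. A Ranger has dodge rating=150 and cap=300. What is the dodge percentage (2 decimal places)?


dodge% = 150 / (150 + 300) * 100
= 150 / 450 * 100
= 0.333333 * 100
= 33.33%

33.33%


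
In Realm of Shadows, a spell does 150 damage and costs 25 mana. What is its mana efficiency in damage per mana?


Efficiency = damage / mana
= 150 / 25
= 6.00

6.00 dmg/mana


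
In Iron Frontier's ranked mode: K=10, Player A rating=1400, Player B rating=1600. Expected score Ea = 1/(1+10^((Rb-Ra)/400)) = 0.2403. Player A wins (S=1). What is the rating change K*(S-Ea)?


Elo update: delta = K * (S - Ea), where S = 1 (wins)
S - Ea = 1 - 0.2403 = 0.7597
Rating change = 10 * 0.7597
= 7.60

7.60 rating points


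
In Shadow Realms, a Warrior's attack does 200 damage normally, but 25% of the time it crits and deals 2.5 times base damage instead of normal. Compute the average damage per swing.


E[dmg] = base * (1 + crit_chance * (crit_mult - 1))
cc as decimal = 25/100 = 0.25
cm - 1 = 2.5 - 1 = 1.5
Bonus factor = 0.25 * 1.5 = 0.375
Total multiplier = 1 + 0.375 = 1.375
Expected damage = 200 * 1.375 = 275.00

275.00 damage


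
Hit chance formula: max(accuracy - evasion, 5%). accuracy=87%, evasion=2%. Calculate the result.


accuracy - evasion = 87 - 2 = 85
Apply floor: max(85, 5) = 85
Hit chance = 85%

85%


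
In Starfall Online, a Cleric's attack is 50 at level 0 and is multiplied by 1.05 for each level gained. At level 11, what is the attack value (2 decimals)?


value = base * growth^level
= 50 * 1.05^11
= 50 * 1.710339
= 85.52

85.52 attack


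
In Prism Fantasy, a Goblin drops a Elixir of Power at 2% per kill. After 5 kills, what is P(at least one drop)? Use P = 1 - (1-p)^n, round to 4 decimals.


P(at least one) = 1 - P(none) = 1 - (1-p)^n
p = 2/100 = 0.02
1 - p = 0.98
(1 - p)^5 = 0.98^5 = 0.903921
P(at least one) = 1 - 0.903921 = 0.0961

0.0961


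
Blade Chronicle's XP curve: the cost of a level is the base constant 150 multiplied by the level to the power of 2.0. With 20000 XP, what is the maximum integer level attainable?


XP = 150 * level^2.0, so level = (XP / 150)^(1/2.0)
= (20000 / 150)^(1/2.0)
= 133.3333^0.5
= 11.547
Floor: level = 11

level 11


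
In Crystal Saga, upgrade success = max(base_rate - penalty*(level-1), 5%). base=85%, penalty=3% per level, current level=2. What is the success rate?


raw_rate = 85 - 3 * (2 - 1)
= 85 - 3 * 1
= 85 - 3
= 82
Apply floor: max(82, 5) = 82%

82%


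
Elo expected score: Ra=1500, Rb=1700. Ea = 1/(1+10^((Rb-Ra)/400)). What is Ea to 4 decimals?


Elo expected score: Ea = 1/(1 + 10^((Rb-Ra)/400))
Rb - Ra = 1700 - 1500 = 200
(Rb-Ra)/400 = 200/400 = 0.5
10^0.5 = 3.162278
Ea = 1/(1 + 3.162278) = 1/4.162278 = 0.2403

0.2403


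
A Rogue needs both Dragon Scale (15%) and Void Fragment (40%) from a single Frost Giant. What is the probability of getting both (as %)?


For independent events, P(both) = P(A) * P(B)
= 15% * 40%
= 600 / 100 %
= 6.0%

6.0%


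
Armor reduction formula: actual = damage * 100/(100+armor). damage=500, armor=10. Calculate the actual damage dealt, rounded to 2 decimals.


actual = 500 * 100 / (100 + 10)
= 500 * 100 / 110
= 50000 / 110
= 454.55

454.55 damage


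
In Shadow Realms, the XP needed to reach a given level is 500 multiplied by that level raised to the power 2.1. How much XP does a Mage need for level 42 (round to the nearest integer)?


XP = 500 * level^2.1
Substitute level = 42:
XP = 500 * 42^2.1
= 500 * 2563.4421
= 1281721

1281721 XP


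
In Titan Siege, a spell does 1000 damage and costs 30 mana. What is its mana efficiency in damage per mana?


Efficiency = damage / mana
= 1000 / 30
= 33.33

33.33 dmg/mana
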